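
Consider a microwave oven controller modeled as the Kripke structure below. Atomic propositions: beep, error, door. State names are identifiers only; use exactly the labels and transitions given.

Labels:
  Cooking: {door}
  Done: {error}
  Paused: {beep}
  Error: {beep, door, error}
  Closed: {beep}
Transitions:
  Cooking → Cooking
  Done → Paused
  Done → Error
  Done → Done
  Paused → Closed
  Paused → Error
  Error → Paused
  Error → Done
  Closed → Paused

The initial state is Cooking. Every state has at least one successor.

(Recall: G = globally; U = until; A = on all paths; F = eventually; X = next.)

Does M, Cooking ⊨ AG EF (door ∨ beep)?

Satisfied

States satisfying EF (door ∨ beep): {Cooking, Done, Paused, Error, Closed}.
States satisfying AG EF (door ∨ beep): {Cooking, Done, Paused, Error, Closed}.
Every state reachable from Cooking satisfies EF (door ∨ beep).
Cooking ∈ Sat(AG EF (door ∨ beep)).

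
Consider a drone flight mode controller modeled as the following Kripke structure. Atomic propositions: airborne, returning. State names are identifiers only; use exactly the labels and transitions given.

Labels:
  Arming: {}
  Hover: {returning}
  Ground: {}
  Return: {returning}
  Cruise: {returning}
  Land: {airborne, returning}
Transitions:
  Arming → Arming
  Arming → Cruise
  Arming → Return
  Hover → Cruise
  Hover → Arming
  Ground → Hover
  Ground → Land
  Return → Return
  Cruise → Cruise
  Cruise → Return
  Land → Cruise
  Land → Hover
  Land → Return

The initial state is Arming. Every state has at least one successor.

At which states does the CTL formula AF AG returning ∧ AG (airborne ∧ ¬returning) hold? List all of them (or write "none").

States satisfying AG returning: {Return, Cruise}.
States satisfying AF AG returning: {Return, Cruise}.
States satisfying airborne ∧ ¬returning: ∅.
States satisfying AG (airborne ∧ ¬returning): ∅.
States satisfying AF AG returning ∧ AG (airborne ∧ ¬returning): ∅.

none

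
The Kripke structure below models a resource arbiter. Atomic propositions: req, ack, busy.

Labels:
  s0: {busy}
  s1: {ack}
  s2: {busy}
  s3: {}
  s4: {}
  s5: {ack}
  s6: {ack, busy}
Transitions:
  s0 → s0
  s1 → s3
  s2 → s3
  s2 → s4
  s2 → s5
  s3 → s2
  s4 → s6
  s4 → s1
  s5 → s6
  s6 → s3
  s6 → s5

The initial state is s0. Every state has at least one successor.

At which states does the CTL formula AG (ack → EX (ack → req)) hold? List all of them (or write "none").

States satisfying ack → EX (ack → req): {s0, s1, s2, s3, s4, s6}.
States satisfying AG (ack → EX (ack → req)): {s0}.

{s0}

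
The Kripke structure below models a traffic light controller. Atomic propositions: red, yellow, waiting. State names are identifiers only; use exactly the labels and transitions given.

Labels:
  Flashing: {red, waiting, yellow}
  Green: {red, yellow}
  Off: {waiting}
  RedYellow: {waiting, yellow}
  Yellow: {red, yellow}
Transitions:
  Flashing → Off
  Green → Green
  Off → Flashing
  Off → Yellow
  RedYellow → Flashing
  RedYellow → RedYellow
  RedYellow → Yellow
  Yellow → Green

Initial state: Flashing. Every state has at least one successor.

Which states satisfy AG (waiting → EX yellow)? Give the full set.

{Green, Yellow}

States satisfying waiting → EX yellow: {Green, Off, RedYellow, Yellow}.
States satisfying AG (waiting → EX yellow): {Green, Yellow}.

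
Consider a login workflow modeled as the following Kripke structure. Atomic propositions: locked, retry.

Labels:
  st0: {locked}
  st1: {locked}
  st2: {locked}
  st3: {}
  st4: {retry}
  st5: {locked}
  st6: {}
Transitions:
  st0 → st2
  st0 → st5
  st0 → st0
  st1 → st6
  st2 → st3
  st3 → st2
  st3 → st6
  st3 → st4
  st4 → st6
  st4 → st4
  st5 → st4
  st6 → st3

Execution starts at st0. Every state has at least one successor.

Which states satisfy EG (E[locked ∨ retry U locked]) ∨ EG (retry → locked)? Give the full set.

{st0, st1, st2, st3, st6}

States satisfying E[locked ∨ retry U locked]: {st0, st1, st2, st5}.
States satisfying EG (E[locked ∨ retry U locked]): {st0}.
States satisfying retry → locked: {st0, st1, st2, st3, st5, st6}.
States satisfying EG (retry → locked): {st0, st1, st2, st3, st6}.
States satisfying EG (E[locked ∨ retry U locked]) ∨ EG (retry → locked): {st0, st1, st2, st3, st6}.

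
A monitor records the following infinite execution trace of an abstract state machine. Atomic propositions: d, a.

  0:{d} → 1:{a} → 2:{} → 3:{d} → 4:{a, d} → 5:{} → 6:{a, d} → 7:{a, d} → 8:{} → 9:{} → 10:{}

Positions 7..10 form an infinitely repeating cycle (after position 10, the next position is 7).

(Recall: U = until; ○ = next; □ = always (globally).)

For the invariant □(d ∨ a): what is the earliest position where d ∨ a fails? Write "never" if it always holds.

Check d ∨ a at each position in order: 0 ✓, 1 ✓.
At position 2 the labels are {}, so d ∨ a is false there. This is the first violation.

2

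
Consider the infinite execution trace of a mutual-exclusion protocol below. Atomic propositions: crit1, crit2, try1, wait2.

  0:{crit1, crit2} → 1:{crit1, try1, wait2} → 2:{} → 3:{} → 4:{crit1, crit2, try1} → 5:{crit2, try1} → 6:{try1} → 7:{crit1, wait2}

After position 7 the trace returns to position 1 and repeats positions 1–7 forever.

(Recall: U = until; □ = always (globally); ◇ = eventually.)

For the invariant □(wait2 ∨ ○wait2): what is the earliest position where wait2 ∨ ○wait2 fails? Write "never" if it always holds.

2

Check wait2 ∨ ○wait2 at each position in order: 0 ✓, 1 ✓.
At position 2 the labels are {} and the next position 3 has {}, so wait2 ∨ ○wait2 is false there. This is the first violation.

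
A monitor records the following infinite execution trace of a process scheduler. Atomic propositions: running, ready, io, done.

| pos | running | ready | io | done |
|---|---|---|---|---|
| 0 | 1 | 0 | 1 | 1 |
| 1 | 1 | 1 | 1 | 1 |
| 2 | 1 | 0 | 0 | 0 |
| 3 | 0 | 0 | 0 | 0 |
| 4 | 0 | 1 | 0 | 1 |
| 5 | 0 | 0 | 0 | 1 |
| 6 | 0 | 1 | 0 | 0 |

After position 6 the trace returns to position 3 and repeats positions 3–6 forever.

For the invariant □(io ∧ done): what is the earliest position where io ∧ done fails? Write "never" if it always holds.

2

Check io ∧ done at each position in order: 0 ✓, 1 ✓.
At position 2 the labels are {running}, so io ∧ done is false there. This is the first violation.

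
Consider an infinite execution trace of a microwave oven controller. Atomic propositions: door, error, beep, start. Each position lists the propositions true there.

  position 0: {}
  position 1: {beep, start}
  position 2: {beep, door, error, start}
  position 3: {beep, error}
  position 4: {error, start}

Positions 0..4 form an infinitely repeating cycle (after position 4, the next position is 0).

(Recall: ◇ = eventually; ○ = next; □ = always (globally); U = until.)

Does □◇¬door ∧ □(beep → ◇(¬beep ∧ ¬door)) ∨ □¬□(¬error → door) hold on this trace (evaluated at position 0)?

¬□(¬error → door) holds at every position 0..4, and those are all positions ever visited, so □¬□(¬error → door) holds.
At position 0: □◇¬door ∧ □(beep → ◇(¬beep ∧ ¬door)) is true; □¬□(¬error → door) is true; so □◇¬door ∧ □(beep → ◇(¬beep ∧ ¬door)) ∨ □¬□(¬error → door) is true.

Holds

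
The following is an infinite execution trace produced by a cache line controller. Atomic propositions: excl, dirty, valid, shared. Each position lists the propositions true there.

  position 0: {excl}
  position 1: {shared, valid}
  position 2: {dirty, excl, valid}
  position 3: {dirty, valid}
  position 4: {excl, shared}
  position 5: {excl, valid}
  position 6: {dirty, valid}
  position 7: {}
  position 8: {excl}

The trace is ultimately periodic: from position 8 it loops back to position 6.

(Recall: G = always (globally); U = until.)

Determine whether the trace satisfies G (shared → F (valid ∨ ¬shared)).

Holds

shared → F (valid ∨ ¬shared) holds at every position 0..8, and those are all positions ever visited, so G (shared → F (valid ∨ ¬shared)) holds.
Positions where shared holds: 1, 4.
Check F (valid ∨ ¬shared) at each: 1→ok, 4→ok.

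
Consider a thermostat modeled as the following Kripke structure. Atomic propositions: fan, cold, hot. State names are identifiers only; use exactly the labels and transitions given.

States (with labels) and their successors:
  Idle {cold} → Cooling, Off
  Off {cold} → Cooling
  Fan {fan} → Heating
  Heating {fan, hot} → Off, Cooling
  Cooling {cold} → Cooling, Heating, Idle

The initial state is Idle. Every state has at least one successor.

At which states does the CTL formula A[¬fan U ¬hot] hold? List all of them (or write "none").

{Idle, Off, Fan, Cooling}

States satisfying ¬fan: {Idle, Off, Cooling}.
States satisfying ¬hot: {Idle, Off, Fan, Cooling}.
States satisfying A[¬fan U ¬hot]: {Idle, Off, Fan, Cooling}.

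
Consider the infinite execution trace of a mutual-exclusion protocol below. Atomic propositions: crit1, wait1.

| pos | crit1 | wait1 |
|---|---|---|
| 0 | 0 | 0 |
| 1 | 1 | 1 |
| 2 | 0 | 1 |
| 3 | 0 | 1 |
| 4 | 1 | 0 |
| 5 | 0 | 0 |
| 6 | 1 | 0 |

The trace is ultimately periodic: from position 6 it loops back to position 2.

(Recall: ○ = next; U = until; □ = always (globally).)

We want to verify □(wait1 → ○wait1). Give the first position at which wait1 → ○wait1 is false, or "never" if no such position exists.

3

Check wait1 → ○wait1 at each position in order: 0 ✓, 1 ✓, 2 ✓.
At position 3 the labels are {wait1} and the next position 4 has {crit1}, so wait1 → ○wait1 is false there. This is the first violation.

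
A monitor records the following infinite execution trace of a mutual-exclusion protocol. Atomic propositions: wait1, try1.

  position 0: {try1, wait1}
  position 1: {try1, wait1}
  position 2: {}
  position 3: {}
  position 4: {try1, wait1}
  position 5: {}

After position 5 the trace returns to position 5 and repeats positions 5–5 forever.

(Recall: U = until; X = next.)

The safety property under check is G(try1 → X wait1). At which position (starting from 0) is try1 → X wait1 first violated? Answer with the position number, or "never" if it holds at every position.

1

Check try1 → X wait1 at each position in order: 0 ✓.
At position 1 the labels are {try1, wait1} and the next position 2 has {}, so try1 → X wait1 is false there. This is the first violation.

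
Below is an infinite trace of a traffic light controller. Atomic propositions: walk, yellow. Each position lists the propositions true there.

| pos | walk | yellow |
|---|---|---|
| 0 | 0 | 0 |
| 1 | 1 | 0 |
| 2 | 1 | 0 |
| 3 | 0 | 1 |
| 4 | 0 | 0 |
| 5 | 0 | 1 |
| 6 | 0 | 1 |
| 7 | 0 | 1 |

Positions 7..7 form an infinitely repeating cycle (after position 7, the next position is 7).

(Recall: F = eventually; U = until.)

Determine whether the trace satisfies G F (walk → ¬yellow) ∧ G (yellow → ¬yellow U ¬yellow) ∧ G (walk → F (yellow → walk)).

walk → F (yellow → walk) holds at every position 0..7, and those are all positions ever visited, so G (walk → F (yellow → walk)) holds.
Positions where walk holds: 1, 2.
Check F (yellow → walk) at each: 1→ok, 2→ok.
At position 0: G F (walk → ¬yellow) ∧ G (yellow → ¬yellow U ¬yellow) is false; G (walk → F (yellow → walk)) is true; so G F (walk → ¬yellow) ∧ G (yellow → ¬yellow U ¬yellow) ∧ G (walk → F (yellow → walk)) is false.

Does not hold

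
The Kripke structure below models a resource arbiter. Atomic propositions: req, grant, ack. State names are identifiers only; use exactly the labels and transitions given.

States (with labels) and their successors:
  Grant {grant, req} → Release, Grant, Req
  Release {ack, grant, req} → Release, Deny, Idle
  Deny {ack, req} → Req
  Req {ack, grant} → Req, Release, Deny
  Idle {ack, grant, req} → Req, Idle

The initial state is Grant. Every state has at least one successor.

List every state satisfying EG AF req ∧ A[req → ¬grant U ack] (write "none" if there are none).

{Release, Idle}

States satisfying AF req: {Grant, Release, Deny, Idle}.
States satisfying EG AF req: {Grant, Release, Idle}.
States satisfying req → ¬grant: {Deny, Req}.
States satisfying ack: {Release, Deny, Req, Idle}.
States satisfying A[req → ¬grant U ack]: {Release, Deny, Req, Idle}.
States satisfying EG AF req ∧ A[req → ¬grant U ack]: {Release, Idle}.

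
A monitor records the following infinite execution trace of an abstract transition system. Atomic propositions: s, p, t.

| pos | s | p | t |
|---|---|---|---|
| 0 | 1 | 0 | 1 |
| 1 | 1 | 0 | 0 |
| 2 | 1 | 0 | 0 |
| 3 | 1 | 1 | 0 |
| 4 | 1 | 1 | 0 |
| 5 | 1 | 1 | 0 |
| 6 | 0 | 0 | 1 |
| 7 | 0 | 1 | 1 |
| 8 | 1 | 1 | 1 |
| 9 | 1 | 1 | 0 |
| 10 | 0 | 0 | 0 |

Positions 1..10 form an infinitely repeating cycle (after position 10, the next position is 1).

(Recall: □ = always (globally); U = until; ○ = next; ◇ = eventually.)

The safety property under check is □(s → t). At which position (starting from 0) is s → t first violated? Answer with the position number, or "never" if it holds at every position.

1

Check s → t at each position in order: 0 ✓.
At position 1 the labels are {s}, so s → t is false there. This is the first violation.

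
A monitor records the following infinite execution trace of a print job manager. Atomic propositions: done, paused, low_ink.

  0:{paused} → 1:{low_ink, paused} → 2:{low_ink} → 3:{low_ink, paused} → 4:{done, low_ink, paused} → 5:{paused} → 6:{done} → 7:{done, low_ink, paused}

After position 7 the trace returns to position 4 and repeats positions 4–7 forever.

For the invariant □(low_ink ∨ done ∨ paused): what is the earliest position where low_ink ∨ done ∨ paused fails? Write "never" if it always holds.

low_ink ∨ done ∨ paused holds at every position 0..7, and those are all the positions the trace ever visits, so the invariant □(low_ink ∨ done ∨ paused) is never violated.

never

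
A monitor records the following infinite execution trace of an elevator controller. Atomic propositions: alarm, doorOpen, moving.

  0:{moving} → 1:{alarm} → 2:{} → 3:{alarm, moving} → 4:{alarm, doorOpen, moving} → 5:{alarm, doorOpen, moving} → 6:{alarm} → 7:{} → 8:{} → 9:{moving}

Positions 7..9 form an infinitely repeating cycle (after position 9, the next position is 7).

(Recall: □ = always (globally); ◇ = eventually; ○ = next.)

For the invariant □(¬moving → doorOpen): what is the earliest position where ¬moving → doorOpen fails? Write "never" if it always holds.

1

Check ¬moving → doorOpen at each position in order: 0 ✓.
At position 1 the labels are {alarm}, so ¬moving → doorOpen is false there. This is the first violation.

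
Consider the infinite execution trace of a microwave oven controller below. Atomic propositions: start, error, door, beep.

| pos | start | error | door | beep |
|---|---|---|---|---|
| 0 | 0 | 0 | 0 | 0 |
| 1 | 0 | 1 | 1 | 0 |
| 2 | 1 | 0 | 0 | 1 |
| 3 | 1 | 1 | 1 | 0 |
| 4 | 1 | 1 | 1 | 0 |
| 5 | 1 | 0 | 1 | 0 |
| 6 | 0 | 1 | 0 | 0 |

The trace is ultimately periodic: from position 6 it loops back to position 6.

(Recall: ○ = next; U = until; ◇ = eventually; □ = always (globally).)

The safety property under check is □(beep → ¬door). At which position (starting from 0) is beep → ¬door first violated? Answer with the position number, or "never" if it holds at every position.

beep → ¬door holds at every position 0..6, and those are all the positions the trace ever visits, so the invariant □(beep → ¬door) is never violated.

never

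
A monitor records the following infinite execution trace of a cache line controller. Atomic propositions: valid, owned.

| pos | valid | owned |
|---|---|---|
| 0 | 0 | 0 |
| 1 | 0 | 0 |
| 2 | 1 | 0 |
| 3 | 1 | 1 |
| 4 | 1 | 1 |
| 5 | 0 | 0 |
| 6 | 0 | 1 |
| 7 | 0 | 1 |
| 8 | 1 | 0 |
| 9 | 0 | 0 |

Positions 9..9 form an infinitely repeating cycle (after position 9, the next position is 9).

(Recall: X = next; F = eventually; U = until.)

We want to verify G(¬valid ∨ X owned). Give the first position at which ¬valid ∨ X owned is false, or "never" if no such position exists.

4

Check ¬valid ∨ X owned at each position in order: 0 ✓, 1 ✓, 2 ✓, 3 ✓.
At position 4 the labels are {owned, valid} and the next position 5 has {}, so ¬valid ∨ X owned is false there. This is the first violation.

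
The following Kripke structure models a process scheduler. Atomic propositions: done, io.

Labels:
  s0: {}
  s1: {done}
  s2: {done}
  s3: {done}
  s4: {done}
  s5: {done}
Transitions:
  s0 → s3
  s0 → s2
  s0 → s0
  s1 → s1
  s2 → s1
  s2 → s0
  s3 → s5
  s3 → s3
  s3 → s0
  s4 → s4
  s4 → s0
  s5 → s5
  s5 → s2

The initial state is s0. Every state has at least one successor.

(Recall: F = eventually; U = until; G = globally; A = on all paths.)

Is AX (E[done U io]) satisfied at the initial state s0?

No

States satisfying E[done U io]: ∅.
States satisfying AX (E[done U io]): ∅.
s0 ∉ Sat(AX (E[done U io])).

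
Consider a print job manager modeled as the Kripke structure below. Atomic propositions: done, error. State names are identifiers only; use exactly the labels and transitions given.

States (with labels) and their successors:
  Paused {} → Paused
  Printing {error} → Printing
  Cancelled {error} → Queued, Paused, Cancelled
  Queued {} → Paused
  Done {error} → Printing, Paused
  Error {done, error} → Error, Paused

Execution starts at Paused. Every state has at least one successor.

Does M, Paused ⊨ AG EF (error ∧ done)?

States satisfying EF (error ∧ done): {Error}.
States satisfying AG EF (error ∧ done): ∅.
Paused is reachable from Paused and violates EF (error ∧ done), so AG fails at Paused.
Paused ∉ Sat(AG EF (error ∧ done)).

No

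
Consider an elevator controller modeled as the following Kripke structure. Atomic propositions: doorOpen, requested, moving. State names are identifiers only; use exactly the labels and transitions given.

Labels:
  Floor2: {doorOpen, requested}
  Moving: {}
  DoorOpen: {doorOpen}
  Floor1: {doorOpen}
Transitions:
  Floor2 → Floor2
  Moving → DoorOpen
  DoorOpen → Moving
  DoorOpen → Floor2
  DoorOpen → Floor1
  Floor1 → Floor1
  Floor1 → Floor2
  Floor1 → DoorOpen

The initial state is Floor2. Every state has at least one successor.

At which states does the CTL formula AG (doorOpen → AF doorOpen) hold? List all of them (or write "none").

{Floor2, Moving, DoorOpen, Floor1}

States satisfying doorOpen → AF doorOpen: {Floor2, Moving, DoorOpen, Floor1}.
States satisfying AG (doorOpen → AF doorOpen): {Floor2, Moving, DoorOpen, Floor1}.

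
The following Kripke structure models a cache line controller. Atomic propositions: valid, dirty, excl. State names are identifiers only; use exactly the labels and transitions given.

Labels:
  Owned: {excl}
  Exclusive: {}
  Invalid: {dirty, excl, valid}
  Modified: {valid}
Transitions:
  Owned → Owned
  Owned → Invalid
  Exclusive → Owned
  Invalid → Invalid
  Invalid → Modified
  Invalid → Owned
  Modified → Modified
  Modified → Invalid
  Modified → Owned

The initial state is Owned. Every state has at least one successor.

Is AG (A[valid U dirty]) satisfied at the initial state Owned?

No

States satisfying A[valid U dirty]: {Invalid}.
States satisfying AG (A[valid U dirty]): ∅.
Modified is reachable from Owned and violates A[valid U dirty], so AG fails at Owned.
Owned ∉ Sat(AG (A[valid U dirty])).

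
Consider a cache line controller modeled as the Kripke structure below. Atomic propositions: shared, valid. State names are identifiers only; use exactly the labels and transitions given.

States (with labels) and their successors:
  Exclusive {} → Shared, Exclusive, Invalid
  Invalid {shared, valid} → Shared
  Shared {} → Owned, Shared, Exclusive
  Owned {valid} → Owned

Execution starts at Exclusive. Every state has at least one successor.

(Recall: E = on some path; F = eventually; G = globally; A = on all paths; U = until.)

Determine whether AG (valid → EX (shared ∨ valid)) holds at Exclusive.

Does not hold

States satisfying valid → EX (shared ∨ valid): {Exclusive, Shared, Owned}.
States satisfying AG (valid → EX (shared ∨ valid)): {Owned}.
Invalid is reachable from Exclusive and violates valid → EX (shared ∨ valid), so AG fails at Exclusive.
Exclusive ∉ Sat(AG (valid → EX (shared ∨ valid))).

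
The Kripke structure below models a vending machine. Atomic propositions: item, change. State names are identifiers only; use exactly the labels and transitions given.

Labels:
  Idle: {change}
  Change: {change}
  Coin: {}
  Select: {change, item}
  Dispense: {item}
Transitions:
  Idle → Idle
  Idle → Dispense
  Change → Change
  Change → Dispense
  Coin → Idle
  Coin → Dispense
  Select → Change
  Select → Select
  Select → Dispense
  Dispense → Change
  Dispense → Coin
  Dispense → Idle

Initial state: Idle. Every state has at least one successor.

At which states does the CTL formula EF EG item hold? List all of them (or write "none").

States satisfying EG item: {Select}.
States satisfying EF EG item: {Select}.

{Select}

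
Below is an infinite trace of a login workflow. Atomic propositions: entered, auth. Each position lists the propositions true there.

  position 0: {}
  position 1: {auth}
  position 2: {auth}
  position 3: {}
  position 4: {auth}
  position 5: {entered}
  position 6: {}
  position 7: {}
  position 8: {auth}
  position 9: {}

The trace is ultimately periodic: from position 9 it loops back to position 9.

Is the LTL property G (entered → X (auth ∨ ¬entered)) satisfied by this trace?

Satisfied

entered → X (auth ∨ ¬entered) holds at every position 0..9, and those are all positions ever visited, so G (entered → X (auth ∨ ¬entered)) holds.
Positions where entered holds: 5.
Check X (auth ∨ ¬entered) at each: 5→ok.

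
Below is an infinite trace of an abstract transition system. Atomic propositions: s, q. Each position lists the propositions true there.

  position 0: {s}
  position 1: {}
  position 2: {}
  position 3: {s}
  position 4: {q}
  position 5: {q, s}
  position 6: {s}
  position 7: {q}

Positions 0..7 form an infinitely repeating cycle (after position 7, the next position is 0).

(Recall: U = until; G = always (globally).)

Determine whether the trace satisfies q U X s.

No

Walking from position 0: at position 0, X s has not yet held and q fails, so q U X s is false.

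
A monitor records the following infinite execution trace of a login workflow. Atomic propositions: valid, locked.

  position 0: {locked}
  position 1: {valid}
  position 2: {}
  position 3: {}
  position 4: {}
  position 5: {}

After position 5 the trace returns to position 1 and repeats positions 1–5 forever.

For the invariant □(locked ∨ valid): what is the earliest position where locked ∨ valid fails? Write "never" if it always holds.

Check locked ∨ valid at each position in order: 0 ✓, 1 ✓.
At position 2 the labels are {}, so locked ∨ valid is false there. This is the first violation.

2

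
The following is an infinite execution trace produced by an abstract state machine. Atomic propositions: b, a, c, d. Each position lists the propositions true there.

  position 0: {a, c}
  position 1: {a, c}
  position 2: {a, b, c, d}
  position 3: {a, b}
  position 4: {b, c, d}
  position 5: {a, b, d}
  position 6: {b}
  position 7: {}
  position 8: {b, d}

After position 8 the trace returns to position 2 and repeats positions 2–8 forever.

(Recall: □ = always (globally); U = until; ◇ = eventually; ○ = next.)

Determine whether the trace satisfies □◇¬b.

◇¬b holds at every position 0..8, and those are all positions ever visited, so □◇¬b holds.

Yes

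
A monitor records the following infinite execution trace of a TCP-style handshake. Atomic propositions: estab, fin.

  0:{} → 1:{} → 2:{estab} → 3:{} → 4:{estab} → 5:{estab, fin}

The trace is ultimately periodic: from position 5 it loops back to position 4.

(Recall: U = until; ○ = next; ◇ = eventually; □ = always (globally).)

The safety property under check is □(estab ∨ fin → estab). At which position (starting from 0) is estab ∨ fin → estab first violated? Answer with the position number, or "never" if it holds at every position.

never

estab ∨ fin → estab holds at every position 0..5, and those are all the positions the trace ever visits, so the invariant □(estab ∨ fin → estab) is never violated.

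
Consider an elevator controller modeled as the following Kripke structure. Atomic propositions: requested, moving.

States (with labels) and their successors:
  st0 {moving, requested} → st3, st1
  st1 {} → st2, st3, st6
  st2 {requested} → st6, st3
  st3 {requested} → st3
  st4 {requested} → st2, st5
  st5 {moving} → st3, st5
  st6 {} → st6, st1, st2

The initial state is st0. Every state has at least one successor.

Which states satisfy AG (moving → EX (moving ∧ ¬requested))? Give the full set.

States satisfying moving → EX (moving ∧ ¬requested): {st1, st2, st3, st4, st5, st6}.
States satisfying AG (moving → EX (moving ∧ ¬requested)): {st1, st2, st3, st4, st5, st6}.

{st1, st2, st3, st4, st5, st6}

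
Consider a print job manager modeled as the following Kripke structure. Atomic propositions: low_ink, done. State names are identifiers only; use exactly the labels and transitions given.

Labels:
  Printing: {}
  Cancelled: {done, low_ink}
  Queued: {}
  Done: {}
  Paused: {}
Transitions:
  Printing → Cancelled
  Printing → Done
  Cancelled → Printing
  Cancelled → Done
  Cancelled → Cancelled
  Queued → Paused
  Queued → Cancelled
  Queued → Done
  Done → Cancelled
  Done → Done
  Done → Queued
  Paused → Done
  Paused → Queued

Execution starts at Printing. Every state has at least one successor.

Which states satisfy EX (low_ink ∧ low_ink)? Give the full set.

{Printing, Cancelled, Queued, Done}

States satisfying low_ink ∧ low_ink: {Cancelled}.
States satisfying EX (low_ink ∧ low_ink): {Printing, Cancelled, Queued, Done}.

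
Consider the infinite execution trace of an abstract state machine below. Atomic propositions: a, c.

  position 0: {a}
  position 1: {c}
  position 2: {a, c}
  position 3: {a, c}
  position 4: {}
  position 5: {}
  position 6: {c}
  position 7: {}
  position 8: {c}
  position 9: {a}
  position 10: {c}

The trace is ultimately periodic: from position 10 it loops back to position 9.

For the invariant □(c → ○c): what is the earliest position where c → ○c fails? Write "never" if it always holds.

Check c → ○c at each position in order: 0 ✓, 1 ✓, 2 ✓.
At position 3 the labels are {a, c} and the next position 4 has {}, so c → ○c is false there. This is the first violation.

3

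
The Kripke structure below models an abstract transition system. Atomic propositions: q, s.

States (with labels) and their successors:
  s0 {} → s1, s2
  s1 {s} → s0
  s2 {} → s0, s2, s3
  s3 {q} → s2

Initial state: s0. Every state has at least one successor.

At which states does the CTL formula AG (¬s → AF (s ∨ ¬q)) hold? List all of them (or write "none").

States satisfying ¬s → AF (s ∨ ¬q): {s0, s1, s2, s3}.
States satisfying AG (¬s → AF (s ∨ ¬q)): {s0, s1, s2, s3}.

{s0, s1, s2, s3}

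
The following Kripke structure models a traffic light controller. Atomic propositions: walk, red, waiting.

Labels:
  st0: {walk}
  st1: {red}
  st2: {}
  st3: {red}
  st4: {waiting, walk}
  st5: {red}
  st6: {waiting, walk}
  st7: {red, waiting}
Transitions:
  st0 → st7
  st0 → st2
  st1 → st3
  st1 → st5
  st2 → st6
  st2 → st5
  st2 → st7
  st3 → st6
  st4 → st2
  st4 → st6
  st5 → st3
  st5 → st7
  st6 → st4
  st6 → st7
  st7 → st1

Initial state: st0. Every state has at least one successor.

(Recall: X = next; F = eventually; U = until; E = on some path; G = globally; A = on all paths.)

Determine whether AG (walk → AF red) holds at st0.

States satisfying walk → AF red: {st1, st2, st3, st5, st7}.
States satisfying AG (walk → AF red): ∅.
st0 is reachable from st0 and violates walk → AF red, so AG fails at st0.
st0 ∉ Sat(AG (walk → AF red)).

Does not hold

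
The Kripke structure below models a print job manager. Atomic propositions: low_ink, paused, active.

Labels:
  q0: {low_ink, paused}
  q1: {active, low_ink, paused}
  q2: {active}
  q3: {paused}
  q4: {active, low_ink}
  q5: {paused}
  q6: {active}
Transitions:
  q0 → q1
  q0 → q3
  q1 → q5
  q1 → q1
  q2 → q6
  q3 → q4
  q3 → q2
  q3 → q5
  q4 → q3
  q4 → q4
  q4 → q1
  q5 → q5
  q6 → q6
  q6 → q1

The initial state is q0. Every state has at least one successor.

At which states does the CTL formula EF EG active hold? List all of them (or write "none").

{q0, q1, q2, q3, q4, q6}

States satisfying EG active: {q1, q2, q4, q6}.
States satisfying EF EG active: {q0, q1, q2, q3, q4, q6}.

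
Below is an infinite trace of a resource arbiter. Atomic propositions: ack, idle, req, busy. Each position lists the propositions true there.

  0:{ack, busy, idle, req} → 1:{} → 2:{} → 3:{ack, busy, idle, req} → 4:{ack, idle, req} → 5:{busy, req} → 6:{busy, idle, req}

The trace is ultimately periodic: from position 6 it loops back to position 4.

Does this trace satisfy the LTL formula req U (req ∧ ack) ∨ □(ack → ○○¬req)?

Yes

Walking from position 0: req ∧ ack first holds at position 0, and req holds at every earlier position along the way, so req U (req ∧ ack) holds.
ack → ○○¬req must hold at every position from 0 onward. It fails at position 3, so □(ack → ○○¬req) is false.
Positions where ack holds: 0, 3, 4.
Check ○○¬req at each: 0→ok, 3→fails, 4→fails.
At position 0: req U (req ∧ ack) is true; □(ack → ○○¬req) is false; so req U (req ∧ ack) ∨ □(ack → ○○¬req) is true.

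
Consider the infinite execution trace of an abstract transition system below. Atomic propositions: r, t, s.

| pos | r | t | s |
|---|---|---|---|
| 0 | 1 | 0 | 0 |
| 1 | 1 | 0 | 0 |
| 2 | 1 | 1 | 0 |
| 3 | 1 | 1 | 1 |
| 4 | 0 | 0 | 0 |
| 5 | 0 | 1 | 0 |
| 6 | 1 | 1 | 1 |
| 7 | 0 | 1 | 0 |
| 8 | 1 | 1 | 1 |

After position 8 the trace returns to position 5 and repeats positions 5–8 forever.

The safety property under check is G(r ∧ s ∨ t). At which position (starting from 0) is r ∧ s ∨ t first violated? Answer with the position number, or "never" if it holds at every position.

At position 0 the labels are {r}, so r ∧ s ∨ t is false there. This is the first violation.

0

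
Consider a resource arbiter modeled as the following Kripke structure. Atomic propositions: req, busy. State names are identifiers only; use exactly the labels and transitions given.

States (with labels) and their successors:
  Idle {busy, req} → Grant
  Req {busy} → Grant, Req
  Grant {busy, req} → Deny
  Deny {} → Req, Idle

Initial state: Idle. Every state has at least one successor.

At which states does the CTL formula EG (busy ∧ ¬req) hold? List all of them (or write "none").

States satisfying busy ∧ ¬req: {Req}.
States satisfying EG (busy ∧ ¬req): {Req}.

{Req}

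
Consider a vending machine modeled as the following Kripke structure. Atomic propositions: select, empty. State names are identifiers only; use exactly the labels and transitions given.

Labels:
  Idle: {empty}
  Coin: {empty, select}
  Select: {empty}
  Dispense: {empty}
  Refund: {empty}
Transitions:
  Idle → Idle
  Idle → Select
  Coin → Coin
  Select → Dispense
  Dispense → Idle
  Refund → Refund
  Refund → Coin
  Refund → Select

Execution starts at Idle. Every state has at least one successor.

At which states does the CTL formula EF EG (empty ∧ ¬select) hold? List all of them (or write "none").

{Idle, Select, Dispense, Refund}

States satisfying EG (empty ∧ ¬select): {Idle, Select, Dispense, Refund}.
States satisfying EF EG (empty ∧ ¬select): {Idle, Select, Dispense, Refund}.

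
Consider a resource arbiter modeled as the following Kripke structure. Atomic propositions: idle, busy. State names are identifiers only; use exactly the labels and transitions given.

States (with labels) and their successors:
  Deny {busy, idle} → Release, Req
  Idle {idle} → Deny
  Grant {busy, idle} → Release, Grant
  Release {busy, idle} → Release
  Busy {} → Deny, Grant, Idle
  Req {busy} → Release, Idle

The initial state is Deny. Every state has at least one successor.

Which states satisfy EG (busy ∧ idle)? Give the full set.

{Deny, Grant, Release}

States satisfying busy ∧ idle: {Deny, Grant, Release}.
States satisfying EG (busy ∧ idle): {Deny, Grant, Release}.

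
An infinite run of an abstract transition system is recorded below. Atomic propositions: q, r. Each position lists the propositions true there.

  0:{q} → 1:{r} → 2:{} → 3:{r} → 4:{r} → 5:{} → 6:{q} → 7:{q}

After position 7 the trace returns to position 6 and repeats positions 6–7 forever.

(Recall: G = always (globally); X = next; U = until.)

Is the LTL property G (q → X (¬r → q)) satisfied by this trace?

q → X (¬r → q) holds at every position 0..7, and those are all positions ever visited, so G (q → X (¬r → q)) holds.
Positions where q holds: 0, 6, 7.
Check X (¬r → q) at each: 0→ok, 6→ok, 7→ok.

Yes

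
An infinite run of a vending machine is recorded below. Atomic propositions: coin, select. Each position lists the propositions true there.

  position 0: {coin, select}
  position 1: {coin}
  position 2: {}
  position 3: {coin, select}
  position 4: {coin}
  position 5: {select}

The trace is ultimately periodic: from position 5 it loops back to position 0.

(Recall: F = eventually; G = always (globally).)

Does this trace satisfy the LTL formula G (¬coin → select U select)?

¬coin → select U select must hold at every position from 0 onward. It fails at position 2, so G (¬coin → select U select) is false.
Positions where ¬coin holds: 2, 5.
Check select U select at each: 2→fails, 5→ok.

Does not hold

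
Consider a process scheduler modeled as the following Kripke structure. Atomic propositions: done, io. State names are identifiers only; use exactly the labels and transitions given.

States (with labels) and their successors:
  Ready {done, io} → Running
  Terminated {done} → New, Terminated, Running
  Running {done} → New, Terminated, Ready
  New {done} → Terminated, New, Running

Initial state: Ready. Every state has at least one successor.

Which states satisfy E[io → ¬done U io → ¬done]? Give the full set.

States satisfying io → ¬done: {Terminated, Running, New}.
States satisfying E[io → ¬done U io → ¬done]: {Terminated, Running, New}.

{Terminated, Running, New}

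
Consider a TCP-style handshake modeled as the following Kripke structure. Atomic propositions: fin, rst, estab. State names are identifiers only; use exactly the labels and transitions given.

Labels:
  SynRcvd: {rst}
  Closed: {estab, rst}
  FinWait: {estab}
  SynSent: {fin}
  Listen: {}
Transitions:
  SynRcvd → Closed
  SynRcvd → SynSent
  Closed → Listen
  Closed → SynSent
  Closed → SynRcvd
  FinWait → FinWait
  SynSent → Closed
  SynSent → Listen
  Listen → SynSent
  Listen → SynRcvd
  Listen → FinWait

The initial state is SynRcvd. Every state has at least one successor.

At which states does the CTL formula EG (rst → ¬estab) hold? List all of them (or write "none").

States satisfying rst → ¬estab: {SynRcvd, FinWait, SynSent, Listen}.
States satisfying EG (rst → ¬estab): {SynRcvd, FinWait, SynSent, Listen}.

{SynRcvd, FinWait, SynSent, Listen}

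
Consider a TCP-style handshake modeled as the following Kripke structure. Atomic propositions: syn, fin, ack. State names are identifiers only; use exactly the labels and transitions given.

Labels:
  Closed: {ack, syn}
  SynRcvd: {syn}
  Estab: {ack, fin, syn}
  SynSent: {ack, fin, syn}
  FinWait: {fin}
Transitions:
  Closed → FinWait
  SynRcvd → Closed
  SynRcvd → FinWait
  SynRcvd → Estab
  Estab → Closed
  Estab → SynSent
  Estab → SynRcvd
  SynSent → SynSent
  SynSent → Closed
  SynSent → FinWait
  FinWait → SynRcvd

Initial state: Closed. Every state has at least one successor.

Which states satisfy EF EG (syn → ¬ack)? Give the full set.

States satisfying EG (syn → ¬ack): {SynRcvd, FinWait}.
States satisfying EF EG (syn → ¬ack): {Closed, SynRcvd, Estab, SynSent, FinWait}.

{Closed, SynRcvd, Estab, SynSent, FinWait}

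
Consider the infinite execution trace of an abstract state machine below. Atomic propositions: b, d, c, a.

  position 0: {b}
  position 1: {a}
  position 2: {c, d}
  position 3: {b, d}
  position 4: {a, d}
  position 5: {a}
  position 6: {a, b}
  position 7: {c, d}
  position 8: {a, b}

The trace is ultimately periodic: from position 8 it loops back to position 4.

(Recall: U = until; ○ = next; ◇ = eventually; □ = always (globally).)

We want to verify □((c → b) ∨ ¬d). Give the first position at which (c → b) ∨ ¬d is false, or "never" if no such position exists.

2

Check (c → b) ∨ ¬d at each position in order: 0 ✓, 1 ✓.
At position 2 the labels are {c, d}, so (c → b) ∨ ¬d is false there. This is the first violation.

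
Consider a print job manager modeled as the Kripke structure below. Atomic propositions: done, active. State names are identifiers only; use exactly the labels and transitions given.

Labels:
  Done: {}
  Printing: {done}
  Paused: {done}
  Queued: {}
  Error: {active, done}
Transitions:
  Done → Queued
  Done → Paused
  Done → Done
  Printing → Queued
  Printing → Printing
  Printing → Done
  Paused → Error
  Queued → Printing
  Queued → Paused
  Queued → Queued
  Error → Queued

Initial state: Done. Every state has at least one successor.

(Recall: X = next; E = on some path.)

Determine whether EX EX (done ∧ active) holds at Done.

States satisfying EX (done ∧ active): {Paused}.
States satisfying EX EX (done ∧ active): {Done, Queued}.
Done ∈ Sat(EX EX (done ∧ active)).

Yes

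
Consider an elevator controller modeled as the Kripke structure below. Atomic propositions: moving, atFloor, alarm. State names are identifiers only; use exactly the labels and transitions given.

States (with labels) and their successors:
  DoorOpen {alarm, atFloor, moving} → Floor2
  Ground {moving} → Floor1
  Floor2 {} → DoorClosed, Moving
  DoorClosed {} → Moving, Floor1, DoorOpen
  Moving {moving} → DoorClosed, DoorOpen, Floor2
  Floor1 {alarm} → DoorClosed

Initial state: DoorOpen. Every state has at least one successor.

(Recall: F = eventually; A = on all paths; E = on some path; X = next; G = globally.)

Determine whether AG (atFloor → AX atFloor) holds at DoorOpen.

No

States satisfying atFloor → AX atFloor: {Ground, Floor2, DoorClosed, Moving, Floor1}.
States satisfying AG (atFloor → AX atFloor): ∅.
DoorOpen is reachable from DoorOpen and violates atFloor → AX atFloor, so AG fails at DoorOpen.
DoorOpen ∉ Sat(AG (atFloor → AX atFloor)).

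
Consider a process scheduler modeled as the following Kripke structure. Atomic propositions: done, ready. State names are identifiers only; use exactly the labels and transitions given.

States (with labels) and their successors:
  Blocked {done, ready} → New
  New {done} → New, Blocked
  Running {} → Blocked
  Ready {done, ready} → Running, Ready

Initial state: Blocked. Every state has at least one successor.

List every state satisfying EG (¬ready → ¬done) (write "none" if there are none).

States satisfying ¬ready → ¬done: {Blocked, Running, Ready}.
States satisfying EG (¬ready → ¬done): {Ready}.

{Ready}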